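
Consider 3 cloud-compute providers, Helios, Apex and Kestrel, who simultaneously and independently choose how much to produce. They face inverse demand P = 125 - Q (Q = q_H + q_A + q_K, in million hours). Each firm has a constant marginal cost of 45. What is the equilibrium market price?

65

A representative firm's profit is π_i = q_i(125 - Q) - 45q_i.
First-order condition (treating rivals' output as given): 80 - 2q_i - Σ_{j≠i} q_j = 0.
With identical firms every q_j equals q_i, so Σ_{j≠i} q_j = 2q_i and 80 = 4q_i, giving q_i = 20.
Total output Q = 60, so price P = 125 - 60 = 65.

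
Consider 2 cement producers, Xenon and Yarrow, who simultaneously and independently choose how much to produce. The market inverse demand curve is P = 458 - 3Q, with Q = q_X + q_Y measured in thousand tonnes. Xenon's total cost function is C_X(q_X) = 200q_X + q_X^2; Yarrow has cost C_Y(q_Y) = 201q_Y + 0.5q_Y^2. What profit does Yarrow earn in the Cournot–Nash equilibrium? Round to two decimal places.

Xenon's profit: π_X = (458 - 3Q)q_X - (200q_X + q_X²). Setting ∂π_X/∂q_X = 0: 258 - 8q_X - 3(q_Y) = 0.
Yarrow's first-order condition: 257 - 7q_Y - 3(q_X) = 0.
So q_X = (258 - 3q_Y)/8 and q_Y = (257 - 3q_X)/7.
Solving the pair: q_X = 1035/47, q_Y = 1282/47.
Price P = 458 - 3·49.2979 = 310.1064.
Yarrow's profit: 310.1064·(1282/47) - 201·(1282/47) - (1/2)(1282/47)² = 2604.0444.

2604.04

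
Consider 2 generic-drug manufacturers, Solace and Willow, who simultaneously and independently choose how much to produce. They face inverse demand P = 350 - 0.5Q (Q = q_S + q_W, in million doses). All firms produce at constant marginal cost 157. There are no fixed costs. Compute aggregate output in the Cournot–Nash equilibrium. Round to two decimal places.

257.33

Each firm earns π_i = (350 - 0.5Q)q_i - 157q_i.
Setting ∂π_i/∂q_i = 0 with rivals' quantities fixed: 193 - q_i - (1/2)q_j = 0.
With identical firms every q_j equals q_i, so q_j = q_i and 193 = (3/2)q_i, giving q_i = 386/3.
Total output Q = 386/3 + 386/3 = 772/3.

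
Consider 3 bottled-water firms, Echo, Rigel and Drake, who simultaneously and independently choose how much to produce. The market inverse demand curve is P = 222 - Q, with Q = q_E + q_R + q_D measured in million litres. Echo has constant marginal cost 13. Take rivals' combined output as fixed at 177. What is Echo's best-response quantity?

With rivals' combined output fixed at 177, Echo's profit is π_E = (222 - 177 - q_E)q_E - (13q_E) = (45 - q_E)q_E - (13q_E).
∂π_E/∂q_E = 32 - 2q_E = 0, so q_E = 16.

16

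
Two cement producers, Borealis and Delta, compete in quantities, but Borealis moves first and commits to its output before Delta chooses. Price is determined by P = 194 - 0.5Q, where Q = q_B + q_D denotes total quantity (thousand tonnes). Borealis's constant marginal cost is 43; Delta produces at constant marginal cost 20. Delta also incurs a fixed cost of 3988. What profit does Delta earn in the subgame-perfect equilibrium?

The follower Delta best-responds to any q_B: π_D = (194 - 0.5Q)q_D - 20q_D.
Follower FOC: 174 - (1/2)q_B - q_D = 0, so q_D(q_B) = (174 - (1/2)q_B).
Borealis substitutes q_D(q_B) into its own profit: π_B = q_B(194 - (1/2)q_B - (174 - (1/2)q_B)/2) - 43q_B = (107 - (1/4)q_B)q_B - 43q_B.
The leader's first-order condition 64 - (1/2)q_B = 0 yields q_B = 128.
Then q_D = (174 - (1/2)·128) = 110.
Price P = 194 - (1/2)·238 = 75.
Delta's profit: (75 - 20)·110 - 3988 = 2062.

2062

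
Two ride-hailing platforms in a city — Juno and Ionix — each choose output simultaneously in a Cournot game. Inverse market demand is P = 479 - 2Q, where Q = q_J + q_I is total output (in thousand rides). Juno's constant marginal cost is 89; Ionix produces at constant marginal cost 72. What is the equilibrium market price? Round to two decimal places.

213.33

Juno's profit: π_J = (479 - 2Q)q_J - (89q_J). Setting ∂π_J/∂q_J = 0: 390 - 4q_J - 2(q_I) = 0.
Ionix's profit: π_I = (479 - 2Q)q_I - (72q_I). Setting ∂π_I/∂q_I = 0: 407 - 4q_I - 2(q_J) = 0.
Rearranging gives the reaction functions q_J = (390 - 2q_I)/4 and q_I = (407 - 2q_J)/4.
Substituting one into the other gives q_J = 373/6 and q_I = 212/3.
Total output Q = 797/6, so price P = 479 - 2·(797/6) = 640/3.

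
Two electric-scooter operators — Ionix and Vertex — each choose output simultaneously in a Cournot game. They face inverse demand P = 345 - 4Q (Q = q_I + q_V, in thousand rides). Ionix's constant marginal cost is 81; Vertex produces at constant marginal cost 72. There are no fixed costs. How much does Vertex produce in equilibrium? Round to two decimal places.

Ionix's profit: π_I = (345 - 4Q)q_I - (81q_I). Setting ∂π_I/∂q_I = 0: 264 - 8q_I - 4(q_V) = 0.
Vertex's first-order condition: 273 - 8q_V - 4(q_I) = 0.
So q_I = (264 - 4q_V)/8 and q_V = (273 - 4q_I)/8.
Solving the pair: q_I = 85/4, q_V = 47/2.

23.50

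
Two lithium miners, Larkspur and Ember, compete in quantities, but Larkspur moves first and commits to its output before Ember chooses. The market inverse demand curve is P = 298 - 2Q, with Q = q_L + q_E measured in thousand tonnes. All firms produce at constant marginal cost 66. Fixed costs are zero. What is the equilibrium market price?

The follower Ember best-responds to any q_L: π_E = (298 - 2Q)q_E - 66q_E.
∂π_E/∂q_E = 232 - 2q_L - 4q_E = 0 gives the reaction function q_E = (232 - 2q_L)/4.
The leader anticipates this reaction. Substituting into P = 298 - 2Q gives P = 182 - q_L, so π_L = (182 - q_L)q_L - 66q_L.
Maximising: ∂π_L/∂q_L = 116 - 2q_L = 0, giving q_L = 58.
Then q_E = (232 - 2·58)/4 = 29.
Total output Q = 87, so price P = 298 - 2·87 = 124.

124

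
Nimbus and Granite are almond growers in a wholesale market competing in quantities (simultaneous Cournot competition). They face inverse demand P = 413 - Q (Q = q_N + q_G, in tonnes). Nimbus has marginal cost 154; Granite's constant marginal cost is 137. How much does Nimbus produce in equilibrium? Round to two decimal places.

80.67

Nimbus's profit: π_N = (413 - Q)q_N - (154q_N). Setting ∂π_N/∂q_N = 0: 259 - 2q_N - (q_G) = 0.
Granite's first-order condition: 276 - 2q_G - (q_N) = 0.
Best responses: q_N = (259 - q_G)/2, q_G = (276 - q_N)/2.
Substituting one into the other gives q_N = 242/3 and q_G = 293/3.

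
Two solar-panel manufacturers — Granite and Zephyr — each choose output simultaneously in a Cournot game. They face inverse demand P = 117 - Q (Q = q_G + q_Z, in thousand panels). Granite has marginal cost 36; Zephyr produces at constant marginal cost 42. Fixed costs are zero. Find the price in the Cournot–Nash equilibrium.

Granite's profit: π_G = (117 - Q)q_G - (36q_G). Setting ∂π_G/∂q_G = 0: 81 - 2q_G - (q_Z) = 0.
Zephyr's profit: π_Z = (117 - Q)q_Z - (42q_Z). Setting ∂π_Z/∂q_Z = 0: 75 - 2q_Z - (q_G) = 0.
So q_G = (81 - q_Z)/2 and q_Z = (75 - q_G)/2.
Solving the pair: q_G = 29, q_Z = 23.
Total output Q = 52, so price P = 117 - 52 = 65.

65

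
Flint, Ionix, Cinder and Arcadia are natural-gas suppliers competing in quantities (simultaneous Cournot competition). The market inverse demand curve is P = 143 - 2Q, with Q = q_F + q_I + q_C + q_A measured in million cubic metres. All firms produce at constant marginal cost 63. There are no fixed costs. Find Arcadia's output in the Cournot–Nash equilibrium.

8

Each firm earns π_i = (143 - 2Q)q_i - 63q_i.
Setting ∂π_i/∂q_i = 0 with rivals' quantities fixed: 80 - 4q_i - 2·Σ_{j≠i} q_j = 0.
With identical firms every q_j equals q_i, so Σ_{j≠i} q_j = 3q_i and 80 = 10q_i, giving q_i = 8.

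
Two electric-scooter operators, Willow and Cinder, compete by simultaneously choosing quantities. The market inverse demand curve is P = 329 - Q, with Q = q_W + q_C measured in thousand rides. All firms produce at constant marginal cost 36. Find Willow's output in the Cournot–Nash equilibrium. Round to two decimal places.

97.67

Each firm earns π_i = (329 - Q)q_i - 36q_i.
Setting ∂π_i/∂q_i = 0 with rivals' quantities fixed: 293 - 2q_i - q_j = 0.
By symmetry each firm produces the same amount; substituting q_j = q_i yields q_i = 293/3.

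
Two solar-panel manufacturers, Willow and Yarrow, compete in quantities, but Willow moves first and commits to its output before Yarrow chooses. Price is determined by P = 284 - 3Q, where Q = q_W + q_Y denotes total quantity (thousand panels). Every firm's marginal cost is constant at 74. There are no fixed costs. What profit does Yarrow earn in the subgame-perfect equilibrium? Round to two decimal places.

918.75

The follower Yarrow best-responds to any q_W: π_Y = (284 - 3Q)q_Y - 74q_Y.
Follower FOC: 210 - 3q_W - 6q_Y = 0, so q_Y(q_W) = (210 - 3q_W)/6.
The leader anticipates this reaction. Substituting into P = 284 - 3Q gives P = 179 - (3/2)q_W, so π_W = (179 - (3/2)q_W)q_W - 74q_W.
Maximising: ∂π_W/∂q_W = 105 - 3q_W = 0, giving q_W = 35.
Then q_Y = (210 - 3·35)/6 = 35/2.
Price P = 284 - 3·(105/2) = 253/2.
Yarrow's profit: (253/2 - 74)·(35/2) = 918.7500.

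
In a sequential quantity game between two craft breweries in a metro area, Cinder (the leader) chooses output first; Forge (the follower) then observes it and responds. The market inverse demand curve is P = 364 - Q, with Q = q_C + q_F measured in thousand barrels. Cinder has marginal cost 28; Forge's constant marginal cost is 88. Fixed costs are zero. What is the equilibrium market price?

Solve by backward induction. Given q_C, the follower Forge maximises π_F = (364 - q_C - q_F)q_F - 88q_F.
Setting the follower's marginal profit to zero, 276 - q_C - 2q_F = 0, i.e. q_F = (276 - q_C)/2.
The leader anticipates this reaction. Substituting into P = 364 - Q gives P = 226 - (1/2)q_C, so π_C = (226 - (1/2)q_C)q_C - 28q_C.
Maximising: ∂π_C/∂q_C = 198 - q_C = 0, giving q_C = 198.
Then q_F = (276 - 198)/2 = 39.
Total output Q = 237, so price P = 364 - 237 = 127.

127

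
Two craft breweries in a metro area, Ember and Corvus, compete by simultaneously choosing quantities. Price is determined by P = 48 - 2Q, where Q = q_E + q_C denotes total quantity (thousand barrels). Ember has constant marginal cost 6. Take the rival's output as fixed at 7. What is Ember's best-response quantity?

7

With the rival's output fixed at 7, Ember's profit is π_E = (48 - 2·7 - 2q_E)q_E - (6q_E) = (34 - 2q_E)q_E - (6q_E).
∂π_E/∂q_E = 28 - 4q_E = 0, so q_E = 7.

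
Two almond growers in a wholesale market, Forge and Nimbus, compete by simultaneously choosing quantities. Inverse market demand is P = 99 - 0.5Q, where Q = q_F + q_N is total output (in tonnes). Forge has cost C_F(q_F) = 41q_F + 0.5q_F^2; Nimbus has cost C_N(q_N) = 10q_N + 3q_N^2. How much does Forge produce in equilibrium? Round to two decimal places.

Forge's profit: π_F = (99 - 0.5Q)q_F - (41q_F + (1/2)q_F²). Setting ∂π_F/∂q_F = 0: 58 - 2q_F - (1/2)(q_N) = 0.
Nimbus's first-order condition: 89 - 7q_N - (1/2)(q_F) = 0.
Rearranging gives the reaction functions q_F = (58 - (1/2)q_N)/2 and q_N = (89 - (1/2)q_F)/7.
Substituting one into the other gives q_F = 1446/55 and q_N = 596/55.

26.29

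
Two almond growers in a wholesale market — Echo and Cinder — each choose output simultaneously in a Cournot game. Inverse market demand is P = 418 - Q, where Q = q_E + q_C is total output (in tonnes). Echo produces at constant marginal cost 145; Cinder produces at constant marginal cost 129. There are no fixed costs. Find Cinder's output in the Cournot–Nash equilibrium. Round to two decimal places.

Echo's profit: π_E = (418 - Q)q_E - (145q_E). Setting ∂π_E/∂q_E = 0: 273 - 2q_E - (q_C) = 0.
Cinder's first-order condition: 289 - 2q_C - (q_E) = 0.
Best responses: q_E = (273 - q_C)/2, q_C = (289 - q_E)/2.
Substituting one into the other gives q_E = 257/3 and q_C = 305/3.

101.67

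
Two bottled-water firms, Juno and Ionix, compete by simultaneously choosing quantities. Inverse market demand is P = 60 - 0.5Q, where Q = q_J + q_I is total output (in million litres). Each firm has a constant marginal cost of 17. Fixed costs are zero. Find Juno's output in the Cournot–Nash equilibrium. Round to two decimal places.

A representative firm's profit is π_i = q_i(60 - 0.5Q) - 17q_i.
First-order condition (treating rivals' output as given): 43 - q_i - (1/2)q_j = 0.
With identical firms every q_j equals q_i, so q_j = q_i and 43 = (3/2)q_i, giving q_i = 86/3.

28.67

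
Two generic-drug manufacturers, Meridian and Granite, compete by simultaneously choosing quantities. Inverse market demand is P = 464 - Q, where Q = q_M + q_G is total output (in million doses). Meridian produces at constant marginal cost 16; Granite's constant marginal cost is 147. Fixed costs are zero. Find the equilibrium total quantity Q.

Meridian's profit: π_M = (464 - Q)q_M - (16q_M). Setting ∂π_M/∂q_M = 0: 448 - 2q_M - (q_G) = 0.
Granite's first-order condition: 317 - 2q_G - (q_M) = 0.
So q_M = (448 - q_G)/2 and q_G = (317 - q_M)/2.
Substituting one into the other gives q_M = 193 and q_G = 62.
Total output Q = 193 + 62 = 255.

255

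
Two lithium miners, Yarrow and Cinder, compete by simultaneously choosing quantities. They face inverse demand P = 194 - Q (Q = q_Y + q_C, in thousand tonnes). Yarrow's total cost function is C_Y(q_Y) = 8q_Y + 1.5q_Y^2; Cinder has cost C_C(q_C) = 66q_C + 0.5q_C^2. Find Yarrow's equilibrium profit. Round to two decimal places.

Yarrow's profit: π_Y = (194 - Q)q_Y - (8q_Y + (3/2)q_Y²). Setting ∂π_Y/∂q_Y = 0: 186 - 5q_Y - (q_C) = 0.
Cinder's profit: π_C = (194 - Q)q_C - (66q_C + (1/2)q_C²). Setting ∂π_C/∂q_C = 0: 128 - 3q_C - (q_Y) = 0.
So q_Y = (186 - q_C)/5 and q_C = (128 - q_Y)/3.
Solving the pair: q_Y = 215/7, q_C = 227/7.
Price P = 194 - 442/7 = 916/7.
Yarrow's profit: (916/7)·(215/7) - 8·(215/7) - (3/2)(215/7)² = 2358.4184.

2358.42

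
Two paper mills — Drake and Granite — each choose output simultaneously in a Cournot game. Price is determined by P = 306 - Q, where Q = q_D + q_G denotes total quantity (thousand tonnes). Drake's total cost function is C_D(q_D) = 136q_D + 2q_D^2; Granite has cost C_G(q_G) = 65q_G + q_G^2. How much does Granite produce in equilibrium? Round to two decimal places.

Drake's profit: π_D = (306 - Q)q_D - (136q_D + 2q_D²). Setting ∂π_D/∂q_D = 0: 170 - 6q_D - (q_G) = 0.
Granite's first-order condition: 241 - 4q_G - (q_D) = 0.
So q_D = (170 - q_G)/6 and q_G = (241 - q_D)/4.
Substituting one into the other gives q_D = 439/23 and q_G = 1276/23.

55.48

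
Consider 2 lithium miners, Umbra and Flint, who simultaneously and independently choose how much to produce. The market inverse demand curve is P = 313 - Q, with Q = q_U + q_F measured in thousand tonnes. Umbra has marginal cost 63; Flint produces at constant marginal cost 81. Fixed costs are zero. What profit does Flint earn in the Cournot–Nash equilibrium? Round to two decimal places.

5088.44

Umbra's profit: π_U = (313 - Q)q_U - (63q_U). Setting ∂π_U/∂q_U = 0: 250 - 2q_U - (q_F) = 0.
Flint's first-order condition: 232 - 2q_F - (q_U) = 0.
Rearranging gives the reaction functions q_U = (250 - q_F)/2 and q_F = (232 - q_U)/2.
Solving the pair: q_U = 268/3, q_F = 214/3.
Price P = 313 - 482/3 = 457/3.
Flint's profit: (457/3 - 81)·(214/3) = 5088.4444.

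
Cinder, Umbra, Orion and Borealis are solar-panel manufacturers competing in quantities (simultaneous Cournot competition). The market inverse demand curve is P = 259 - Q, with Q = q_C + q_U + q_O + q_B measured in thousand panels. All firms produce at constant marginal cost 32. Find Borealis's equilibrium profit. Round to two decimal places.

2061.16

Each firm earns π_i = (259 - Q)q_i - 32q_i.
First-order condition (treating rivals' output as given): 227 - 2q_i - Σ_{j≠i} q_j = 0.
By symmetry each firm produces the same amount; substituting Σ_{j≠i} q_j = 3q_i yields q_i = 227/5.
Price P = 259 - 908/5 = 387/5.
Borealis's profit: (387/5 - 32)·(227/5) = 2061.1600.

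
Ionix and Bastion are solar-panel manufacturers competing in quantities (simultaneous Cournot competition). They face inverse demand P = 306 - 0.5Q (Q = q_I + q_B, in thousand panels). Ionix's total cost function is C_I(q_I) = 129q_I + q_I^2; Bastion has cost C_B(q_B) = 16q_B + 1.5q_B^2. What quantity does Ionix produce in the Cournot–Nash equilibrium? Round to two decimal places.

47.91

Ionix's profit: π_I = (306 - 0.5Q)q_I - (129q_I + q_I²). Setting ∂π_I/∂q_I = 0: 177 - 3q_I - (1/2)(q_B) = 0.
Bastion's first-order condition: 290 - 4q_B - (1/2)(q_I) = 0.
Best responses: q_I = (177 - (1/2)q_B)/3, q_B = (290 - (1/2)q_I)/4.
Substituting one into the other gives q_I = 47.9149 and q_B = 66.5106.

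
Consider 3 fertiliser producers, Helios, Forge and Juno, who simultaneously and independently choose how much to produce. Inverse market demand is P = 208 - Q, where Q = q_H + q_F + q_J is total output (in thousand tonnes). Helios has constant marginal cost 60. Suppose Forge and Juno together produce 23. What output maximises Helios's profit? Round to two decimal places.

With rivals' combined output fixed at 23, Helios's profit is π_H = (208 - 23 - q_H)q_H - (60q_H) = (185 - q_H)q_H - (60q_H).
∂π_H/∂q_H = 125 - 2q_H = 0, so q_H = 125/2.

62.50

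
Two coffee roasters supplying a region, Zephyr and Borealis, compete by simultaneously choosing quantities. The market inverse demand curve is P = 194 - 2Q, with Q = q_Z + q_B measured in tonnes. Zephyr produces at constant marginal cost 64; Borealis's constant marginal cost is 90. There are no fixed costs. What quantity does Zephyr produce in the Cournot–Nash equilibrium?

26

Zephyr's profit: π_Z = (194 - 2Q)q_Z - (64q_Z). Setting ∂π_Z/∂q_Z = 0: 130 - 4q_Z - 2(q_B) = 0.
Borealis's first-order condition: 104 - 4q_B - 2(q_Z) = 0.
So q_Z = (130 - 2q_B)/4 and q_B = (104 - 2q_Z)/4.
Substituting one into the other gives q_Z = 26 and q_B = 13.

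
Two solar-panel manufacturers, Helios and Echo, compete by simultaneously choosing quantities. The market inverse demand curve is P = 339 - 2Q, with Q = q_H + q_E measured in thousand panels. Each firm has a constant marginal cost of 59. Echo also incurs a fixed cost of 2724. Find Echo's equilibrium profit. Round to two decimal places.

1631.56

A representative firm's profit is π_i = q_i(339 - 2Q) - 59q_i.
First-order condition (treating rivals' output as given): 280 - 4q_i - 2q_j = 0.
By symmetry each firm produces the same amount; substituting q_j = q_i yields q_i = 280/6 = 140/3.
Price P = 339 - 2·(280/3) = 457/3.
Echo's profit: (457/3 - 59)·(140/3) - 2724 = 1631.5556.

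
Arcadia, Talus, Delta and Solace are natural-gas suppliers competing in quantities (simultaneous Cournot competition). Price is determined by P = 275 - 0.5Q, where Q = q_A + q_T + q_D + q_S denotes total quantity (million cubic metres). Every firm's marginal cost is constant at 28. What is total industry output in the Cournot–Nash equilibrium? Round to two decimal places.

395.20

Each firm earns π_i = (275 - 0.5Q)q_i - 28q_i.
First-order condition (treating rivals' output as given): 247 - q_i - (1/2)·Σ_{j≠i} q_j = 0.
By symmetry each firm produces the same amount; substituting Σ_{j≠i} q_j = 3q_i yields q_i = 247/(5/2) = 494/5.
Total output Q = 494/5 + 494/5 + 494/5 + 494/5 = 1976/5.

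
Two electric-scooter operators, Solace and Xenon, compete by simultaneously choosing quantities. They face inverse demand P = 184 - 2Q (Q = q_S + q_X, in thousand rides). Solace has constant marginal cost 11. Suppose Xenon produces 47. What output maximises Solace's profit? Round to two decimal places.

With the rival's output fixed at 47, Solace's profit is π_S = (184 - 2·47 - 2q_S)q_S - (11q_S) = (90 - 2q_S)q_S - (11q_S).
∂π_S/∂q_S = 79 - 4q_S = 0, so q_S = 79/4.

19.75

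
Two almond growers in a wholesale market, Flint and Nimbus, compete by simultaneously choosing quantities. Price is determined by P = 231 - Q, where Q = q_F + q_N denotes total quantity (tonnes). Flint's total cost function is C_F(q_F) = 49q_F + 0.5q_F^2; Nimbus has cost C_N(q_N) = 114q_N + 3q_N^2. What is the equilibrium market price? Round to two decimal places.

165.43

Flint's profit: π_F = (231 - Q)q_F - (49q_F + (1/2)q_F²). Setting ∂π_F/∂q_F = 0: 182 - 3q_F - (q_N) = 0.
Nimbus's first-order condition: 117 - 8q_N - (q_F) = 0.
Best responses: q_F = (182 - q_N)/3, q_N = (117 - q_F)/8.
Solving the pair: q_F = 1339/23, q_N = 169/23.
Total output Q = 1508/23, so price P = 231 - 1508/23 = 165.4348.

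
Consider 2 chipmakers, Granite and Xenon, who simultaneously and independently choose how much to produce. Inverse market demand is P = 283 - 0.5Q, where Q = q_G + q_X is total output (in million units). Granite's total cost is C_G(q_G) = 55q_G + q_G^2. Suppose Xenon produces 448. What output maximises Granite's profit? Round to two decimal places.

1.33

With the rival's output fixed at 448, Granite's profit is π_G = (283 - (1/2)·448 - (1/2)q_G)q_G - (55q_G + q_G²) = (59 - (1/2)q_G)q_G - (55q_G + q_G²).
∂π_G/∂q_G = 4 - 3q_G = 0, so q_G = 4/3.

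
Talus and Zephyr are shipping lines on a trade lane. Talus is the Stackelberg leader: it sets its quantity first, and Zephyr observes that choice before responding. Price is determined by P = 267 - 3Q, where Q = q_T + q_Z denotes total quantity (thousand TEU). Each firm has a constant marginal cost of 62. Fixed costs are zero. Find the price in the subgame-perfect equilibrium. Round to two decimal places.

113.25

The follower Zephyr best-responds to any q_T: π_Z = (267 - 3Q)q_Z - 62q_Z.
Follower FOC: 205 - 3q_T - 6q_Z = 0, so q_Z(q_T) = (205 - 3q_T)/6.
The leader anticipates this reaction. Substituting into P = 267 - 3Q gives P = 329/2 - (3/2)q_T, so π_T = (329/2 - (3/2)q_T)q_T - 62q_T.
Maximising: ∂π_T/∂q_T = 205/2 - 3q_T = 0, giving q_T = 205/6.
Then q_Z = (205 - 3·(205/6))/6 = 205/12.
Total output Q = 205/4, so price P = 267 - 3·(205/4) = 453/4.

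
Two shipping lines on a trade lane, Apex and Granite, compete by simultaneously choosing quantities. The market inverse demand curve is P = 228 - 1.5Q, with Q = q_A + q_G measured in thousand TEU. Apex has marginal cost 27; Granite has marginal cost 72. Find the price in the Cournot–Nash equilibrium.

Apex's profit: π_A = (228 - 1.5Q)q_A - (27q_A). Setting ∂π_A/∂q_A = 0: 201 - 3q_A - (3/2)(q_G) = 0.
Granite's profit: π_G = (228 - 1.5Q)q_G - (72q_G). Setting ∂π_G/∂q_G = 0: 156 - 3q_G - (3/2)(q_A) = 0.
So q_A = (201 - (3/2)q_G)/3 and q_G = (156 - (3/2)q_A)/3.
Substituting one into the other gives q_A = 164/3 and q_G = 74/3.
Total output Q = 238/3, so price P = 228 - (3/2)·(238/3) = 109.

109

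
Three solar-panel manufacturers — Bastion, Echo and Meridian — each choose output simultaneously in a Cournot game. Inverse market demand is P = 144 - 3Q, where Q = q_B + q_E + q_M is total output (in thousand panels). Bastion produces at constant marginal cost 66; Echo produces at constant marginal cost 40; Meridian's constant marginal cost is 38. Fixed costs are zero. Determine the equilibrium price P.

72

Bastion's profit: π_B = (144 - 3Q)q_B - (66q_B). Setting ∂π_B/∂q_B = 0: 78 - 6q_B - 3(q_E + q_M) = 0.
Echo's profit: π_E = (144 - 3Q)q_E - (40q_E). Setting ∂π_E/∂q_E = 0: 104 - 6q_E - 3(q_B + q_M) = 0.
Meridian's first-order condition: 106 - 6q_M - 3(q_B + q_E) = 0.
Adding the 3 first-order conditions: 288 − 12Q = 0, so Q = 24.
Back-substituting: q_B = (78 − 72)/3 = 2, q_E = (104 − 72)/3 = 32/3, q_M = (106 − 72)/3 = 34/3.
Total output Q = 24, so price P = 144 - 3·24 = 72.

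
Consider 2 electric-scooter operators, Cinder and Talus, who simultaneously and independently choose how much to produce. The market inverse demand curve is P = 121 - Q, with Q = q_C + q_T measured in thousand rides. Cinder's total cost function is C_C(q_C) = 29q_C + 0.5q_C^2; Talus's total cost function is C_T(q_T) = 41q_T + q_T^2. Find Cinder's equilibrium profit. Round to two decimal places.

1028.23

Cinder's profit: π_C = (121 - Q)q_C - (29q_C + (1/2)q_C²). Setting ∂π_C/∂q_C = 0: 92 - 3q_C - (q_T) = 0.
Talus's profit: π_T = (121 - Q)q_T - (41q_T + q_T²). Setting ∂π_T/∂q_T = 0: 80 - 4q_T - (q_C) = 0.
Rearranging gives the reaction functions q_C = (92 - q_T)/3 and q_T = (80 - q_C)/4.
Substituting one into the other gives q_C = 288/11 and q_T = 148/11.
Price P = 121 - 436/11 = 895/11.
Cinder's profit: (895/11)·(288/11) - 29·(288/11) - (1/2)(288/11)² = 1028.2314.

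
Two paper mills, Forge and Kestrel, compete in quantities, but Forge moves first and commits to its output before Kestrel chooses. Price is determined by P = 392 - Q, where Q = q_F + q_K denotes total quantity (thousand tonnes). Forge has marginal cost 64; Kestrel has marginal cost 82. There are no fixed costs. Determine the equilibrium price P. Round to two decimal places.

150.50

The follower Kestrel best-responds to any q_F: π_K = (392 - Q)q_K - 82q_K.
Follower FOC: 310 - q_F - 2q_K = 0, so q_K(q_F) = (310 - q_F)/2.
Forge substitutes q_K(q_F) into its own profit: π_F = q_F(392 - q_F - (310 - q_F)/2) - 64q_F = (237 - (1/2)q_F)q_F - 64q_F.
Leader FOC: 173 - q_F = 0, so q_F = 173.
Then q_K = (310 - 173)/2 = 137/2.
Total output Q = 483/2, so price P = 392 - 483/2 = 301/2.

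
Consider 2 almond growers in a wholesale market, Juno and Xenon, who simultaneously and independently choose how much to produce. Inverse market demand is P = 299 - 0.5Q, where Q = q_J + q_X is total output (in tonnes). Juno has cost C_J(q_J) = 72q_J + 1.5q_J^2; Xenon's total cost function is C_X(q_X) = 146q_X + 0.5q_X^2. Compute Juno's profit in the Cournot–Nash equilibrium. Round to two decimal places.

4745.27

Juno's profit: π_J = (299 - 0.5Q)q_J - (72q_J + (3/2)q_J²). Setting ∂π_J/∂q_J = 0: 227 - 4q_J - (1/2)(q_X) = 0.
Xenon's first-order condition: 153 - 2q_X - (1/2)(q_J) = 0.
So q_J = (227 - (1/2)q_X)/4 and q_X = (153 - (1/2)q_J)/2.
Solving the pair: q_J = 1510/31, q_X = 1994/31.
Price P = 299 - (1/2)·113.0323 = 242.4839.
Juno's profit: 242.4839·(1510/31) - 72·(1510/31) - (3/2)(1510/31)² = 4745.2653.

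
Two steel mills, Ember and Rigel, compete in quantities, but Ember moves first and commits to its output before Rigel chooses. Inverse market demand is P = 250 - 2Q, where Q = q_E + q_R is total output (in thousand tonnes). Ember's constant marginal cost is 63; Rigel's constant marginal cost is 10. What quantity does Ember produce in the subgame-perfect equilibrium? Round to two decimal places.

Solve by backward induction. Given q_E, the follower Rigel maximises π_R = (250 - 2q_E - 2q_R)q_R - 10q_R.
Follower FOC: 240 - 2q_E - 4q_R = 0, so q_R(q_E) = (240 - 2q_E)/4.
The leader anticipates this reaction. Substituting into P = 250 - 2Q gives P = 130 - q_E, so π_E = (130 - q_E)q_E - 63q_E.
Leader FOC: 67 - 2q_E = 0, so q_E = 67/2.
Then q_R = (240 - 2·(67/2))/4 = 173/4.

33.50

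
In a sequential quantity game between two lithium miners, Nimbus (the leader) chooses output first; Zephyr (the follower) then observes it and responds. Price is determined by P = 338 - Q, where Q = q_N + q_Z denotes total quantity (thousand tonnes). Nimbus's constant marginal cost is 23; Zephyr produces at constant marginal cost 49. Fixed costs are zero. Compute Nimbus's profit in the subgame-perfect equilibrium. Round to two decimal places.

Solve by backward induction. Given q_N, the follower Zephyr maximises π_Z = (338 - q_N - q_Z)q_Z - 49q_Z.
∂π_Z/∂q_Z = 289 - q_N - 2q_Z = 0 gives the reaction function q_Z = (289 - q_N)/2.
The leader anticipates this reaction. Substituting into P = 338 - Q gives P = 387/2 - (1/2)q_N, so π_N = (387/2 - (1/2)q_N)q_N - 23q_N.
Maximising: ∂π_N/∂q_N = 341/2 - q_N = 0, giving q_N = 341/2.
Then q_Z = (289 - 341/2)/2 = 237/4.
Price P = 338 - 919/4 = 433/4.
Nimbus's profit: (433/4 - 23)·(341/2) = 14535.1250.

14535.13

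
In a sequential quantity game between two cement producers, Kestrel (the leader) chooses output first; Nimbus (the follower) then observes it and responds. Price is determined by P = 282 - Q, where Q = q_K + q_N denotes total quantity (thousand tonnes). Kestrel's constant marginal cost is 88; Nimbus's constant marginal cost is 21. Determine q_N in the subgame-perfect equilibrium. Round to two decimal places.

The follower Nimbus best-responds to any q_K: π_N = (282 - Q)q_N - 21q_N.
Setting the follower's marginal profit to zero, 261 - q_K - 2q_N = 0, i.e. q_N = (261 - q_K)/2.
The leader anticipates this reaction. Substituting into P = 282 - Q gives P = 303/2 - (1/2)q_K, so π_K = (303/2 - (1/2)q_K)q_K - 88q_K.
Leader FOC: 127/2 - q_K = 0, so q_K = 127/2.
Then q_N = (261 - 127/2)/2 = 395/4.

98.75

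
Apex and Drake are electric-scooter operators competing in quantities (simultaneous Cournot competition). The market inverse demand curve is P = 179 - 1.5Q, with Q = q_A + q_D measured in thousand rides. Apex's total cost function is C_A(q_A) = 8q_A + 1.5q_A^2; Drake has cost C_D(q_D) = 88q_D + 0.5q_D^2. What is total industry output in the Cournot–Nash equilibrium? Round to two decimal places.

38.48

Apex's profit: π_A = (179 - 1.5Q)q_A - (8q_A + (3/2)q_A²). Setting ∂π_A/∂q_A = 0: 171 - 6q_A - (3/2)(q_D) = 0.
Drake's first-order condition: 91 - 4q_D - (3/2)(q_A) = 0.
Rearranging gives the reaction functions q_A = (171 - (3/2)q_D)/6 and q_D = (91 - (3/2)q_A)/4.
Solving the pair: q_A = 730/29, q_D = 386/29.
Total output Q = 730/29 + 386/29 = 1116/29.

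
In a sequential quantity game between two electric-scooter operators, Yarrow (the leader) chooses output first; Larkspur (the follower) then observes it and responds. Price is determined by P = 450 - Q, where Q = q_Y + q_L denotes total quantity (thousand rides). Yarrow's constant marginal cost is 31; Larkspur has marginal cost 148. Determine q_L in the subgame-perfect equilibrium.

Solve by backward induction. Given q_Y, the follower Larkspur maximises π_L = (450 - q_Y - q_L)q_L - 148q_L.
Follower FOC: 302 - q_Y - 2q_L = 0, so q_L(q_Y) = (302 - q_Y)/2.
The leader anticipates this reaction. Substituting into P = 450 - Q gives P = 299 - (1/2)q_Y, so π_Y = (299 - (1/2)q_Y)q_Y - 31q_Y.
The leader's first-order condition 268 - q_Y = 0 yields q_Y = 268.
Then q_L = (302 - 268)/2 = 17.

17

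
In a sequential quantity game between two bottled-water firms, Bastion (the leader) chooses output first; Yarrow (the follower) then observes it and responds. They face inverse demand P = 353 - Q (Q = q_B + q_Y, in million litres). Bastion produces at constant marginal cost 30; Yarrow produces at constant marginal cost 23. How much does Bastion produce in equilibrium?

158

The follower Yarrow best-responds to any q_B: π_Y = (353 - Q)q_Y - 23q_Y.
Follower FOC: 330 - q_B - 2q_Y = 0, so q_Y(q_B) = (330 - q_B)/2.
The leader anticipates this reaction. Substituting into P = 353 - Q gives P = 188 - (1/2)q_B, so π_B = (188 - (1/2)q_B)q_B - 30q_B.
The leader's first-order condition 158 - q_B = 0 yields q_B = 158.
Then q_Y = (330 - 158)/2 = 86.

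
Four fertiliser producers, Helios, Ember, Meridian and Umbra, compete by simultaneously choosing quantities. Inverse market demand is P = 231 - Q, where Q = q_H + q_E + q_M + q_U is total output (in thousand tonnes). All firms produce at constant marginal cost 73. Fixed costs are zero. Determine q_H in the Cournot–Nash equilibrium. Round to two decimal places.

A representative firm's profit is π_i = q_i(231 - Q) - 73q_i.
Setting ∂π_i/∂q_i = 0 with rivals' quantities fixed: 158 - 2q_i - Σ_{j≠i} q_j = 0.
By symmetry each firm produces the same amount; substituting Σ_{j≠i} q_j = 3q_i yields q_i = 158/5.

31.60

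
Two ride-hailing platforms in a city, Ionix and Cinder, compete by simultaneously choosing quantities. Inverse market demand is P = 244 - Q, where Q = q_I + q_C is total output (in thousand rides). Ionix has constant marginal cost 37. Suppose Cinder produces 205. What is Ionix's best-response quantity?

With the rival's output fixed at 205, Ionix's profit is π_I = (244 - 205 - q_I)q_I - (37q_I) = (39 - q_I)q_I - (37q_I).
∂π_I/∂q_I = 2 - 2q_I = 0, so q_I = 1.

1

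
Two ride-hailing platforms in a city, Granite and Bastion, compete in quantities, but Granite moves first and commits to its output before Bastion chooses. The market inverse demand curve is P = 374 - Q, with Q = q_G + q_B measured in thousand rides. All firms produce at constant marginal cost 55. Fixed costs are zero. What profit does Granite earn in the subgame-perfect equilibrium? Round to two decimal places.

The follower Bastion best-responds to any q_G: π_B = (374 - Q)q_B - 55q_B.
Setting the follower's marginal profit to zero, 319 - q_G - 2q_B = 0, i.e. q_B = (319 - q_G)/2.
The leader anticipates this reaction. Substituting into P = 374 - Q gives P = 429/2 - (1/2)q_G, so π_G = (429/2 - (1/2)q_G)q_G - 55q_G.
Leader FOC: 319/2 - q_G = 0, so q_G = 319/2.
Then q_B = (319 - 319/2)/2 = 319/4.
Price P = 374 - 957/4 = 539/4.
Granite's profit: (539/4 - 55)·(319/2) = 12720.1250.

12720.13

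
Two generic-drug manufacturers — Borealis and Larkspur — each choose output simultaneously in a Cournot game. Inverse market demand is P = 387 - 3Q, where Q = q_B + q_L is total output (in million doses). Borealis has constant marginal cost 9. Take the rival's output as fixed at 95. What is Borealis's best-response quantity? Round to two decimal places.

With the rival's output fixed at 95, Borealis's profit is π_B = (387 - 3·95 - 3q_B)q_B - (9q_B) = (102 - 3q_B)q_B - (9q_B).
∂π_B/∂q_B = 93 - 6q_B = 0, so q_B = 31/2.

15.50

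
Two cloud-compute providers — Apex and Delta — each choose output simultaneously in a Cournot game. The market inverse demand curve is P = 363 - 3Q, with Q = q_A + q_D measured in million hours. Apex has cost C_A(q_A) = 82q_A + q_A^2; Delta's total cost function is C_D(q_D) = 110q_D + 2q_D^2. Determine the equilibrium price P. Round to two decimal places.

Apex's profit: π_A = (363 - 3Q)q_A - (82q_A + q_A²). Setting ∂π_A/∂q_A = 0: 281 - 8q_A - 3(q_D) = 0.
Delta's profit: π_D = (363 - 3Q)q_D - (110q_D + 2q_D²). Setting ∂π_D/∂q_D = 0: 253 - 10q_D - 3(q_A) = 0.
Rearranging gives the reaction functions q_A = (281 - 3q_D)/8 and q_D = (253 - 3q_A)/10.
Substituting one into the other gives q_A = 28.8873 and q_D = 1181/71.
Total output Q = 45.5211, so price P = 363 - 3·45.5211 = 226.4366.

226.44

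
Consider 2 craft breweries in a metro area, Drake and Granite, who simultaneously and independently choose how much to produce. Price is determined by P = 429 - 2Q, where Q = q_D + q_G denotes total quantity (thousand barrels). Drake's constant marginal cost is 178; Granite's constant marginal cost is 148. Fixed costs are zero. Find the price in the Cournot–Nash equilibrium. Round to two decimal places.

Drake's profit: π_D = (429 - 2Q)q_D - (178q_D). Setting ∂π_D/∂q_D = 0: 251 - 4q_D - 2(q_G) = 0.
Granite's first-order condition: 281 - 4q_G - 2(q_D) = 0.
Best responses: q_D = (251 - 2q_G)/4, q_G = (281 - 2q_D)/4.
Solving the pair: q_D = 221/6, q_G = 311/6.
Total output Q = 266/3, so price P = 429 - 2·(266/3) = 755/3.

251.67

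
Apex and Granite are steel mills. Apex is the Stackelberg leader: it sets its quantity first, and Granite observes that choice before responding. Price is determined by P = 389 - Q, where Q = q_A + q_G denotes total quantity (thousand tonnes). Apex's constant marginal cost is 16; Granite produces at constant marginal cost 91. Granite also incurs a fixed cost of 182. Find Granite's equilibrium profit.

The follower Granite best-responds to any q_A: π_G = (389 - Q)q_G - 91q_G.
Follower FOC: 298 - q_A - 2q_G = 0, so q_G(q_A) = (298 - q_A)/2.
The leader anticipates this reaction. Substituting into P = 389 - Q gives P = 240 - (1/2)q_A, so π_A = (240 - (1/2)q_A)q_A - 16q_A.
Leader FOC: 224 - q_A = 0, so q_A = 224.
Then q_G = (298 - 224)/2 = 37.
Price P = 389 - 261 = 128.
Granite's profit: (128 - 91)·37 - 182 = 1187.

1187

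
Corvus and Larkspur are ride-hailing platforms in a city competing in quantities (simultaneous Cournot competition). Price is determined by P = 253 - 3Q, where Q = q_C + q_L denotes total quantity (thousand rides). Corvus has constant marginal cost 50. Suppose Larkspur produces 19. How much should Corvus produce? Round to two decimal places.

24.33

With the rival's output fixed at 19, Corvus's profit is π_C = (253 - 3·19 - 3q_C)q_C - (50q_C) = (196 - 3q_C)q_C - (50q_C).
∂π_C/∂q_C = 146 - 6q_C = 0, so q_C = 73/3.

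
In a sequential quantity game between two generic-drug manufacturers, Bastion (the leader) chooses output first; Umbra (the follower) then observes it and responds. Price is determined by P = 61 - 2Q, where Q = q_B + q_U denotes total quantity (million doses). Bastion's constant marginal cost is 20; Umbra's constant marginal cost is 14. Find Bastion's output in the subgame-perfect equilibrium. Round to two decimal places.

8.75

Solve by backward induction. Given q_B, the follower Umbra maximises π_U = (61 - 2q_B - 2q_U)q_U - 14q_U.
∂π_U/∂q_U = 47 - 2q_B - 4q_U = 0 gives the reaction function q_U = (47 - 2q_B)/4.
Bastion substitutes q_U(q_B) into its own profit: π_B = q_B(61 - 2q_B - (47 - 2q_B)/2) - 20q_B = (75/2 - q_B)q_B - 20q_B.
Maximising: ∂π_B/∂q_B = 35/2 - 2q_B = 0, giving q_B = 35/4.
Then q_U = (47 - 2·(35/4))/4 = 59/8.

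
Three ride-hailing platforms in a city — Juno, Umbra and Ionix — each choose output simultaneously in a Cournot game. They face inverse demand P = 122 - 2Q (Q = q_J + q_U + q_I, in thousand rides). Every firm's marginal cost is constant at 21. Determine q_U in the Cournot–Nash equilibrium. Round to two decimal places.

A representative firm's profit is π_i = q_i(122 - 2Q) - 21q_i.
First-order condition (treating rivals' output as given): 101 - 4q_i - 2·Σ_{j≠i} q_j = 0.
By symmetry each firm produces the same amount; substituting Σ_{j≠i} q_j = 2q_i yields q_i = 101/8.

12.63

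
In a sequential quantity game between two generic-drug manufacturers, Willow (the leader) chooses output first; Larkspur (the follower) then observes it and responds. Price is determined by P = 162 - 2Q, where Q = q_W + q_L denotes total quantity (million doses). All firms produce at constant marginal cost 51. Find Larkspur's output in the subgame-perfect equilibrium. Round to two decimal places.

13.88

The follower Larkspur best-responds to any q_W: π_L = (162 - 2Q)q_L - 51q_L.
Follower FOC: 111 - 2q_W - 4q_L = 0, so q_L(q_W) = (111 - 2q_W)/4.
The leader anticipates this reaction. Substituting into P = 162 - 2Q gives P = 213/2 - q_W, so π_W = (213/2 - q_W)q_W - 51q_W.
The leader's first-order condition 111/2 - 2q_W = 0 yields q_W = 111/4.
Then q_L = (111 - 2·(111/4))/4 = 111/8.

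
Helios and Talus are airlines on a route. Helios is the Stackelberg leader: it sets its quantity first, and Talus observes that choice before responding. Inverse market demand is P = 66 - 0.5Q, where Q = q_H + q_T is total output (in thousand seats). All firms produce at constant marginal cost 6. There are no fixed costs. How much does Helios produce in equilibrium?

60

Solve by backward induction. Given q_H, the follower Talus maximises π_T = (66 - (1/2)q_H - (1/2)q_T)q_T - 6q_T.
Follower FOC: 60 - (1/2)q_H - q_T = 0, so q_T(q_H) = (60 - (1/2)q_H).
Helios substitutes q_T(q_H) into its own profit: π_H = q_H(66 - (1/2)q_H - (60 - (1/2)q_H)/2) - 6q_H = (36 - (1/4)q_H)q_H - 6q_H.
The leader's first-order condition 30 - (1/2)q_H = 0 yields q_H = 60.
Then q_T = (60 - (1/2)·60) = 30.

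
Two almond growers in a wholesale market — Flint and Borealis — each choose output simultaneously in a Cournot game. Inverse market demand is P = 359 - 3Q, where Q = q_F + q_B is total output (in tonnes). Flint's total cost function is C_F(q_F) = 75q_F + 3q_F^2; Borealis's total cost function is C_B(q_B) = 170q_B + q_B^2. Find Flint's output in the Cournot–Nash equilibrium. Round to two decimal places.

Flint's profit: π_F = (359 - 3Q)q_F - (75q_F + 3q_F²). Setting ∂π_F/∂q_F = 0: 284 - 12q_F - 3(q_B) = 0.
Borealis's first-order condition: 189 - 8q_B - 3(q_F) = 0.
Rearranging gives the reaction functions q_F = (284 - 3q_B)/12 and q_B = (189 - 3q_F)/8.
Solving the pair: q_F = 1705/87, q_B = 472/29.

19.60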